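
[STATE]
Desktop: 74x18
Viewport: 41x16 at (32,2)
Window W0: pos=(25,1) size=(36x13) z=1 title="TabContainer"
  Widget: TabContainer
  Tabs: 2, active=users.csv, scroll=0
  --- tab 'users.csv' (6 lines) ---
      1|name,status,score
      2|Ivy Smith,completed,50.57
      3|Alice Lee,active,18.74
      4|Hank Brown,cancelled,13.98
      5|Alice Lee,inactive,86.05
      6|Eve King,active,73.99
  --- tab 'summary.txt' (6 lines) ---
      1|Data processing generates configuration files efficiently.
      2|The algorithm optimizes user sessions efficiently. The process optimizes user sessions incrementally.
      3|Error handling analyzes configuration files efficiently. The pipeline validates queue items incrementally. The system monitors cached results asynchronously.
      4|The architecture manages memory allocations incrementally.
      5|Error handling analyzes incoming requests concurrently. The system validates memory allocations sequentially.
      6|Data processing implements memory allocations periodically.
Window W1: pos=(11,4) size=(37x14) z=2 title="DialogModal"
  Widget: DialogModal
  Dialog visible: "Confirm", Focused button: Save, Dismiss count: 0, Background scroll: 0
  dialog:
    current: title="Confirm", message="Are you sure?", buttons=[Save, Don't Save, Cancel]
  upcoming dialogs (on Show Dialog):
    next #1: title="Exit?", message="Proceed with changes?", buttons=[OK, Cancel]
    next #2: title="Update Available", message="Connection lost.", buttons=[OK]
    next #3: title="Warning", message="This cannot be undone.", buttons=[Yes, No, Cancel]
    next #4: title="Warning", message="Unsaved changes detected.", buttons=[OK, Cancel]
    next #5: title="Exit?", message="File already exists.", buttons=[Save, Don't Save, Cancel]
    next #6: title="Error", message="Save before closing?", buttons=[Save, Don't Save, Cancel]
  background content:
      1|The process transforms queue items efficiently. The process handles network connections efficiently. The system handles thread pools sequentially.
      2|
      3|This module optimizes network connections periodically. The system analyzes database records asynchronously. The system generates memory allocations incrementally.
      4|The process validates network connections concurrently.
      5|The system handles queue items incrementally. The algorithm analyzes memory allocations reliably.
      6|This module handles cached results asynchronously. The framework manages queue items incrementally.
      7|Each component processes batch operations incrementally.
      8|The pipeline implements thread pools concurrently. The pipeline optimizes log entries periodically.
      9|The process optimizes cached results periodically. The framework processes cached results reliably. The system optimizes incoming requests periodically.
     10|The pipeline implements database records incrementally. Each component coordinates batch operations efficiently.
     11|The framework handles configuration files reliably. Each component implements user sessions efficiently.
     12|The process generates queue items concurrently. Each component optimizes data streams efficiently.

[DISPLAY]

ntainer                     ┃            
────────────────────────────┨            
━━━━━━━━━━━━━━━┓xt          ┃            
               ┃────────────┃            
───────────────┨            ┃            
ms queue items ┃.57         ┃            
               ┃            ┃            
────────────┐ne┃3.98        ┃            
m           │ne┃05          ┃            
ure?        │cr┃            ┃            
ve   Cancel │s ┃            ┃            
────────────┘er┃━━━━━━━━━━━━┛            
nts thread pool┃                         
s cached result┃                         
nts database re┃                         
━━━━━━━━━━━━━━━┛                         


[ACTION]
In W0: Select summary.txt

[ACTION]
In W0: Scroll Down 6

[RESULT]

ntainer                     ┃            
────────────────────────────┨            
━━━━━━━━━━━━━━━┓xt]         ┃            
               ┃────────────┃            
───────────────┨ents memory ┃            
ms queue items ┃            ┃            
               ┃            ┃            
────────────┐ne┃            ┃            
m           │ne┃            ┃            
ure?        │cr┃            ┃            
ve   Cancel │s ┃            ┃            
────────────┘er┃━━━━━━━━━━━━┛            
nts thread pool┃                         
s cached result┃                         
nts database re┃                         
━━━━━━━━━━━━━━━┛                         


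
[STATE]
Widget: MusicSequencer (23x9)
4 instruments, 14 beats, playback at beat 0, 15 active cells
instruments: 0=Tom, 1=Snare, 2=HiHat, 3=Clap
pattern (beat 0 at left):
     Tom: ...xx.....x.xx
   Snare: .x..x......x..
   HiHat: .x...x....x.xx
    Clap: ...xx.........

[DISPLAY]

      ▼1234567890123   
   Tom···██·····█·██   
 Snare·█··█······█··   
 HiHat·█···█····█·██   
  Clap···██·········   
                       
                       
                       
                       


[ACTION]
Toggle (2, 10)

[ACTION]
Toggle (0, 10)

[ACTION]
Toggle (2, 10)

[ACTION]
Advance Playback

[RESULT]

      0▼234567890123   
   Tom···██·······██   
 Snare·█··█······█··   
 HiHat·█···█····█·██   
  Clap···██·········   
                       
                       
                       
                       


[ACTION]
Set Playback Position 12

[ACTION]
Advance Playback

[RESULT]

      0123456789012▼   
   Tom···██·······██   
 Snare·█··█······█··   
 HiHat·█···█····█·██   
  Clap···██·········   
                       
                       
                       
                       


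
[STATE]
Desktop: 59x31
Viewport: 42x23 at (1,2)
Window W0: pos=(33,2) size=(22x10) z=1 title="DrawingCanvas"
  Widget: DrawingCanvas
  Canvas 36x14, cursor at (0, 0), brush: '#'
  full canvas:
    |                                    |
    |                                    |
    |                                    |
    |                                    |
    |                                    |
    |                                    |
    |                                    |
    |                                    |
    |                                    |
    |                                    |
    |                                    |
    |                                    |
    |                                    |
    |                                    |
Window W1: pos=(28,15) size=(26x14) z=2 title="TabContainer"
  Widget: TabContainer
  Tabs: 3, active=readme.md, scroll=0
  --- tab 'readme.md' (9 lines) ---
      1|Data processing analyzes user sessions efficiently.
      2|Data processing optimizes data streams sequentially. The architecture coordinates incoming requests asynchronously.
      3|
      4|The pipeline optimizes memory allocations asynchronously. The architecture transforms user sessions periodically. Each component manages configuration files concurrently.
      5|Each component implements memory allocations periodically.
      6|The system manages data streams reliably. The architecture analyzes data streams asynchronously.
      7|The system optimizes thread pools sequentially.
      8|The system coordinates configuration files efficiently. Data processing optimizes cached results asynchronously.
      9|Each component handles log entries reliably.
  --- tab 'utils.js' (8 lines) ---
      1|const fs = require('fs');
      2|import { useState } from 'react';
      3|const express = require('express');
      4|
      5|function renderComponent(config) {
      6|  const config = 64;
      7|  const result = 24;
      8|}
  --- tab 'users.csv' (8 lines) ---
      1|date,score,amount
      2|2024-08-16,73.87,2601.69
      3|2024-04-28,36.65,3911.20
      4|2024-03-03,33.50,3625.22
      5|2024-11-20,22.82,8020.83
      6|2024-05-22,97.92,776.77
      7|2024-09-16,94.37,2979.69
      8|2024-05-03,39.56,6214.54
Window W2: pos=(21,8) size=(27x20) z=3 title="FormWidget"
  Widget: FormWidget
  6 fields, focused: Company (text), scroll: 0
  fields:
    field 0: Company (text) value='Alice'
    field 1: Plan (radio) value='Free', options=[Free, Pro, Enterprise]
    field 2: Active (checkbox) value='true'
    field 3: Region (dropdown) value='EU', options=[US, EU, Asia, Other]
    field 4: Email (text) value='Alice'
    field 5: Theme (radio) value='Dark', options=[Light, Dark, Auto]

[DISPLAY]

                                ┏━━━━━━━━━
                                ┃ DrawingC
                                ┠─────────
                                ┃+        
                                ┃         
                                ┃         
                    ┏━━━━━━━━━━━━━━━━━━━━━
                    ┃ FormWidget          
                    ┠─────────────────────
                    ┃> Company:    [Alice 
                    ┃  Plan:       (●) Fre
                    ┃  Active:     [x]    
                    ┃  Region:     [EU    
                    ┃  Email:      [Alice 
                    ┃  Theme:      ( ) Lig
                    ┃                     
                    ┃                     
                    ┃                     
                    ┃                     
                    ┃                     
                    ┃                     
                    ┃                     
                    ┃                     


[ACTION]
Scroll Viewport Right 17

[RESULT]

                ┏━━━━━━━━━━━━━━━━━━━━┓    
                ┃ DrawingCanvas      ┃    
                ┠────────────────────┨    
                ┃+                   ┃    
                ┃                    ┃    
                ┃                    ┃    
    ┏━━━━━━━━━━━━━━━━━━━━━━━━━┓      ┃    
    ┃ FormWidget              ┃      ┃    
    ┠─────────────────────────┨      ┃    
    ┃> Company:    [Alice    ]┃━━━━━━┛    
    ┃  Plan:       (●) Free  (┃           
    ┃  Active:     [x]        ┃           
    ┃  Region:     [EU      ▼]┃           
    ┃  Email:      [Alice    ]┃━━━━━┓     
    ┃  Theme:      ( ) Light  ┃     ┃     
    ┃                         ┃─────┨     
    ┃                         ┃js │ ┃     
    ┃                         ┃─────┃     
    ┃                         ┃lyzes┃     
    ┃                         ┃imize┃     
    ┃                         ┃     ┃     
    ┃                         ┃zes m┃     
    ┃                         ┃ement┃     


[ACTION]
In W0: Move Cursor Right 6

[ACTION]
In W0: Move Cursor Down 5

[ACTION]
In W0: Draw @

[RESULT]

                ┏━━━━━━━━━━━━━━━━━━━━┓    
                ┃ DrawingCanvas      ┃    
                ┠────────────────────┨    
                ┃                    ┃    
                ┃                    ┃    
                ┃                    ┃    
    ┏━━━━━━━━━━━━━━━━━━━━━━━━━┓      ┃    
    ┃ FormWidget              ┃      ┃    
    ┠─────────────────────────┨      ┃    
    ┃> Company:    [Alice    ]┃━━━━━━┛    
    ┃  Plan:       (●) Free  (┃           
    ┃  Active:     [x]        ┃           
    ┃  Region:     [EU      ▼]┃           
    ┃  Email:      [Alice    ]┃━━━━━┓     
    ┃  Theme:      ( ) Light  ┃     ┃     
    ┃                         ┃─────┨     
    ┃                         ┃js │ ┃     
    ┃                         ┃─────┃     
    ┃                         ┃lyzes┃     
    ┃                         ┃imize┃     
    ┃                         ┃     ┃     
    ┃                         ┃zes m┃     
    ┃                         ┃ement┃     


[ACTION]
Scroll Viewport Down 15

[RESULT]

    ┏━━━━━━━━━━━━━━━━━━━━━━━━━┓      ┃    
    ┃ FormWidget              ┃      ┃    
    ┠─────────────────────────┨      ┃    
    ┃> Company:    [Alice    ]┃━━━━━━┛    
    ┃  Plan:       (●) Free  (┃           
    ┃  Active:     [x]        ┃           
    ┃  Region:     [EU      ▼]┃           
    ┃  Email:      [Alice    ]┃━━━━━┓     
    ┃  Theme:      ( ) Light  ┃     ┃     
    ┃                         ┃─────┨     
    ┃                         ┃js │ ┃     
    ┃                         ┃─────┃     
    ┃                         ┃lyzes┃     
    ┃                         ┃imize┃     
    ┃                         ┃     ┃     
    ┃                         ┃zes m┃     
    ┃                         ┃ement┃     
    ┃                         ┃data ┃     
    ┃                         ┃s thr┃     
    ┗━━━━━━━━━━━━━━━━━━━━━━━━━┛tes c┃     
           ┗━━━━━━━━━━━━━━━━━━━━━━━━┛     
                                          
                                          


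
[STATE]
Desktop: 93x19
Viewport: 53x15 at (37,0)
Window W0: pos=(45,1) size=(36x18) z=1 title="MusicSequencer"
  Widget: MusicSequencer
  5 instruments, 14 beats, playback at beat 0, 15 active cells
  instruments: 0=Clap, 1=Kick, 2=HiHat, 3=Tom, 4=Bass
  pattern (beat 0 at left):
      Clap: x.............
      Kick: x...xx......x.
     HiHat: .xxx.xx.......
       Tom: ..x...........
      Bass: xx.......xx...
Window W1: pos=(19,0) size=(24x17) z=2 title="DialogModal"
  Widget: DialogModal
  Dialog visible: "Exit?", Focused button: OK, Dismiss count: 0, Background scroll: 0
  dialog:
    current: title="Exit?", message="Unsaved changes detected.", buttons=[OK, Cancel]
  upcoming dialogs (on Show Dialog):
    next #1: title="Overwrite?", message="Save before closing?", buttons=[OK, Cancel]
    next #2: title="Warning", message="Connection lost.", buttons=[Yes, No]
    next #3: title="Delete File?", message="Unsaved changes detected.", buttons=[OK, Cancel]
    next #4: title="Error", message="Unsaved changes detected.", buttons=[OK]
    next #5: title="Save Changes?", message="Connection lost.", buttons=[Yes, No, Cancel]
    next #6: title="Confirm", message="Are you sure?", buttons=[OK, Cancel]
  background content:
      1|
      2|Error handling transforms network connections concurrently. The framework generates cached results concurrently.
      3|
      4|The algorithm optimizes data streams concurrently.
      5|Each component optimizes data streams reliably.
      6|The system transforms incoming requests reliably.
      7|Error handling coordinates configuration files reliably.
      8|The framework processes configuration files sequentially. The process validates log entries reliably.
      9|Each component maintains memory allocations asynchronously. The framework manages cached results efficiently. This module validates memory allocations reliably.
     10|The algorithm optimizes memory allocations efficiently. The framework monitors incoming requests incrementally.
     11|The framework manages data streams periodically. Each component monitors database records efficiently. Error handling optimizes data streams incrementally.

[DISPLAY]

━━━━━┓                                               
     ┃  ┏━━━━━━━━━━━━━━━━━━━━━━━━━━━━━━━━━━┓         
─────┨  ┃ MusicSequencer                   ┃         
     ┃  ┠──────────────────────────────────┨         
ansfo┃  ┃      ▼1234567890123              ┃         
     ┃  ┃  Clap█·············              ┃         
imize┃  ┃  Kick█···██······█·              ┃         
──┐iz┃  ┃ HiHat·███·██·······              ┃         
  │s ┃  ┃   Tom··█···········              ┃         
s │in┃  ┃  Bass██·······██···              ┃         
  │se┃  ┃                                  ┃         
──┘ai┃  ┃                                  ┃         
imize┃  ┃                                  ┃         
ages ┃  ┃                                  ┃         
     ┃  ┃                                  ┃         


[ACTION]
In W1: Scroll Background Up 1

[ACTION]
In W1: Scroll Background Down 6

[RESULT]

━━━━━┓                                               
     ┃  ┏━━━━━━━━━━━━━━━━━━━━━━━━━━━━━━━━━━┓         
─────┨  ┃ MusicSequencer                   ┃         
ordin┃  ┠──────────────────────────────────┨         
cesse┃  ┃      ▼1234567890123              ┃         
intai┃  ┃  Clap█·············              ┃         
imize┃  ┃  Kick█···██······█·              ┃         
──┐s ┃  ┃ HiHat·███·██·······              ┃         
  │  ┃  ┃   Tom··█···········              ┃         
s │  ┃  ┃  Bass██·······██···              ┃         
  │  ┃  ┃                                  ┃         
──┘  ┃  ┃                                  ┃         
     ┃  ┃                                  ┃         
     ┃  ┃                                  ┃         
     ┃  ┃                                  ┃         


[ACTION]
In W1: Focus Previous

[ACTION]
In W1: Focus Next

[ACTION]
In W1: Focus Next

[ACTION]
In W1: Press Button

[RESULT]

━━━━━┓                                               
     ┃  ┏━━━━━━━━━━━━━━━━━━━━━━━━━━━━━━━━━━┓         
─────┨  ┃ MusicSequencer                   ┃         
ordin┃  ┠──────────────────────────────────┨         
cesse┃  ┃      ▼1234567890123              ┃         
intai┃  ┃  Clap█·············              ┃         
imize┃  ┃  Kick█···██······█·              ┃         
ages ┃  ┃ HiHat·███·██·······              ┃         
     ┃  ┃   Tom··█···········              ┃         
     ┃  ┃  Bass██·······██···              ┃         
     ┃  ┃                                  ┃         
     ┃  ┃                                  ┃         
     ┃  ┃                                  ┃         
     ┃  ┃                                  ┃         
     ┃  ┃                                  ┃         


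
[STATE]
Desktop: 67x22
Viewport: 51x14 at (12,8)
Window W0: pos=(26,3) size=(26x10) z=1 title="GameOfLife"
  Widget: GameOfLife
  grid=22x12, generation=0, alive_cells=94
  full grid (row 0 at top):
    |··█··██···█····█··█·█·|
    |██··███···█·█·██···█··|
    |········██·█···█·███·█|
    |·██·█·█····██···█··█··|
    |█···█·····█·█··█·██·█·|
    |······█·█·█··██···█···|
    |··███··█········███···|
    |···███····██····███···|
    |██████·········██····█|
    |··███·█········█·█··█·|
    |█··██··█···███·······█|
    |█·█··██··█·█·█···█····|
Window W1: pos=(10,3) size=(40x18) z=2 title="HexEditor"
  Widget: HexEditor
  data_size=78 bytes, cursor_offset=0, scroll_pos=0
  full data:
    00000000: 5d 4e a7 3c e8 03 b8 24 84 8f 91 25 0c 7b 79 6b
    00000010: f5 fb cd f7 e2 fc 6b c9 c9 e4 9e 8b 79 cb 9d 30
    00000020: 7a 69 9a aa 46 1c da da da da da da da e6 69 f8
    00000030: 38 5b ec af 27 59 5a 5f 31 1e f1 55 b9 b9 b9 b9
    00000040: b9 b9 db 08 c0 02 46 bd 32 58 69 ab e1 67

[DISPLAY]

0000020  7a 69 9a aa 46 1c da da  da ┃ ┃           
0000030  38 5b ec af 27 59 5a 5f  31 ┃ ┃           
0000040  b9 b9 db 08 c0 02 46 bd  32 ┃ ┃           
                                     ┃ ┃           
                                     ┃━┛           
                                     ┃             
                                     ┃             
                                     ┃             
                                     ┃             
                                     ┃             
                                     ┃             
                                     ┃             
━━━━━━━━━━━━━━━━━━━━━━━━━━━━━━━━━━━━━┛             
                                                   


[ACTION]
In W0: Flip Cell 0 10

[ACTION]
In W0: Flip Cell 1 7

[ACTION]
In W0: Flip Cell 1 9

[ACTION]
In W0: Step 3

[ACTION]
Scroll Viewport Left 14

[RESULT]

          ┃00000020  7a 69 9a aa 46 1c da da  da ┃ 
          ┃00000030  38 5b ec af 27 59 5a 5f  31 ┃ 
          ┃00000040  b9 b9 db 08 c0 02 46 bd  32 ┃ 
          ┃                                      ┃ 
          ┃                                      ┃━
          ┃                                      ┃ 
          ┃                                      ┃ 
          ┃                                      ┃ 
          ┃                                      ┃ 
          ┃                                      ┃ 
          ┃                                      ┃ 
          ┃                                      ┃ 
          ┗━━━━━━━━━━━━━━━━━━━━━━━━━━━━━━━━━━━━━━┛ 
                                                   


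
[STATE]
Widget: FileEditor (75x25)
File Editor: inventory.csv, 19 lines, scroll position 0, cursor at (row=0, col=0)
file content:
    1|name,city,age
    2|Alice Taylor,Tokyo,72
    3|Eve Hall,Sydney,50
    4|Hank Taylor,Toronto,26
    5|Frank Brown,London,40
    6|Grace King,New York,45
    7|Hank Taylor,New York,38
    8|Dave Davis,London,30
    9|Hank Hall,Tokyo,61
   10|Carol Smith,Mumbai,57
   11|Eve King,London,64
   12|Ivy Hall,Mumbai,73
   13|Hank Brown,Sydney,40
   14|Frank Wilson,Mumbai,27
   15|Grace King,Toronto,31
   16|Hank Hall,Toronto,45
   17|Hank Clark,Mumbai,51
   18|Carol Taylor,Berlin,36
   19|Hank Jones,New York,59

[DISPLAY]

█ame,city,age                                                             ▲
Alice Taylor,Tokyo,72                                                     █
Eve Hall,Sydney,50                                                        ░
Hank Taylor,Toronto,26                                                    ░
Frank Brown,London,40                                                     ░
Grace King,New York,45                                                    ░
Hank Taylor,New York,38                                                   ░
Dave Davis,London,30                                                      ░
Hank Hall,Tokyo,61                                                        ░
Carol Smith,Mumbai,57                                                     ░
Eve King,London,64                                                        ░
Ivy Hall,Mumbai,73                                                        ░
Hank Brown,Sydney,40                                                      ░
Frank Wilson,Mumbai,27                                                    ░
Grace King,Toronto,31                                                     ░
Hank Hall,Toronto,45                                                      ░
Hank Clark,Mumbai,51                                                      ░
Carol Taylor,Berlin,36                                                    ░
Hank Jones,New York,59                                                    ░
                                                                          ░
                                                                          ░
                                                                          ░
                                                                          ░
                                                                          ░
                                                                          ▼


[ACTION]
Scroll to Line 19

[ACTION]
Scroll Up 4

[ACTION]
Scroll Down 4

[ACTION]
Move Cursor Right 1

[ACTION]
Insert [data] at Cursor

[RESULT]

ndata█me,city,age                                                         ▲
Alice Taylor,Tokyo,72                                                     █
Eve Hall,Sydney,50                                                        ░
Hank Taylor,Toronto,26                                                    ░
Frank Brown,London,40                                                     ░
Grace King,New York,45                                                    ░
Hank Taylor,New York,38                                                   ░
Dave Davis,London,30                                                      ░
Hank Hall,Tokyo,61                                                        ░
Carol Smith,Mumbai,57                                                     ░
Eve King,London,64                                                        ░
Ivy Hall,Mumbai,73                                                        ░
Hank Brown,Sydney,40                                                      ░
Frank Wilson,Mumbai,27                                                    ░
Grace King,Toronto,31                                                     ░
Hank Hall,Toronto,45                                                      ░
Hank Clark,Mumbai,51                                                      ░
Carol Taylor,Berlin,36                                                    ░
Hank Jones,New York,59                                                    ░
                                                                          ░
                                                                          ░
                                                                          ░
                                                                          ░
                                                                          ░
                                                                          ▼


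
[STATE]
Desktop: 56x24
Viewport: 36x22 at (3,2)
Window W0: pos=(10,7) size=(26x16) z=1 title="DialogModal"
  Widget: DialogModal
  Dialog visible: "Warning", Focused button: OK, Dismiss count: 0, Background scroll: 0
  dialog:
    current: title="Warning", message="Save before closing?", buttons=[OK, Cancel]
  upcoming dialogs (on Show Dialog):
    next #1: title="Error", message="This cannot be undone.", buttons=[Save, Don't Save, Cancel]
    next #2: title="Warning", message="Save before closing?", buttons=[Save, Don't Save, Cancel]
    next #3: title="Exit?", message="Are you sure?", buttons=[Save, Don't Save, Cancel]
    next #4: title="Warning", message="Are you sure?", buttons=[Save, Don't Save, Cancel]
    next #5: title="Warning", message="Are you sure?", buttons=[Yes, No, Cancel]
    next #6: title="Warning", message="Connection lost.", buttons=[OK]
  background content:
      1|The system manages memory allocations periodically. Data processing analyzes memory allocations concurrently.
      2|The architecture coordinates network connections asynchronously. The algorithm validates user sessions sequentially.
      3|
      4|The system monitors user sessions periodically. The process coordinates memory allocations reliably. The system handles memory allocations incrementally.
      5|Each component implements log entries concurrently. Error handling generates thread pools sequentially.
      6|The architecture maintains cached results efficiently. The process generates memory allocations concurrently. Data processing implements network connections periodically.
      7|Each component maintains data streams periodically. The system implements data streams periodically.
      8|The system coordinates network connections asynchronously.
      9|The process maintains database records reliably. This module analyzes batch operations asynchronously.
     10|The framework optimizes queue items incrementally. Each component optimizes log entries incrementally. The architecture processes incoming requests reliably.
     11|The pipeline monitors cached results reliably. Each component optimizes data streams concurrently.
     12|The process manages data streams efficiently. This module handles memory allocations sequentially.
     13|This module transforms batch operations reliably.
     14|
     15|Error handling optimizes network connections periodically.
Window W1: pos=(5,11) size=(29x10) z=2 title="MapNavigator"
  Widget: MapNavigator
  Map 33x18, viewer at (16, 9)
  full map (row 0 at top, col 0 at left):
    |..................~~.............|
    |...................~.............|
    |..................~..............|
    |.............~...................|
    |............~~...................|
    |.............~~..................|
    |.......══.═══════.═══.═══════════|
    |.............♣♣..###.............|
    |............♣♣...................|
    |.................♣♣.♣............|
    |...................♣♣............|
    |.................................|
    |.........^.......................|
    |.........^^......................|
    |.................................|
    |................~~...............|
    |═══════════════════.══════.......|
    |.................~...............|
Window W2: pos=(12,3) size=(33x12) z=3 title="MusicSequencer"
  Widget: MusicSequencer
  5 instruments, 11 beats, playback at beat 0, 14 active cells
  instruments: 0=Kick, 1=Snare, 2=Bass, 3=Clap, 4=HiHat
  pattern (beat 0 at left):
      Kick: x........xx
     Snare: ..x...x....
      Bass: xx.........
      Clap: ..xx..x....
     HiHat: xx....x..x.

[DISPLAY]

                                    
         ┏━━━━━━━━━━━━━━━━━━━━━━━━━━
         ┃ MusicSequencer           
         ┠──────────────────────────
         ┃      ▼1234567890         
       ┏━┃  Kick█········██         
       ┃ ┃ Snare··█···█····         
       ┠─┃  Bass██·········         
       ┃T┃  Clap··██··█····         
  ┏━━━━━━┃ HiHat██····█··█·         
  ┃ MapNa┃                          
  ┠──────┃                          
  ┃....══┗━━━━━━━━━━━━━━━━━━━━━━━━━━
  ┃..........♣♣..###..........┃i┃   
  ┃.........♣♣................┃s┃   
  ┃.............@♣♣.♣.........┃n┃   
  ┃................♣♣.........┃a┃   
  ┃...........................┃ ┃   
  ┗━━━━━━━━━━━━━━━━━━━━━━━━━━━┛a┃   
       ┃The process manages data┃   
       ┗━━━━━━━━━━━━━━━━━━━━━━━━┛   
                                    


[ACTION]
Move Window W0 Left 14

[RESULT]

                                    
         ┏━━━━━━━━━━━━━━━━━━━━━━━━━━
         ┃ MusicSequencer           
         ┠──────────────────────────
         ┃      ▼1234567890         
━━━━━━━━━┃  Kick█········██         
ialogModa┃ Snare··█···█····         
─────────┃  Bass██·········         
e system ┃  Clap··██··█····         
e ┏━━━━━━┃ HiHat██····█··█·         
  ┃ MapNa┃                          
┌─┠──────┃                          
│ ┃....══┗━━━━━━━━━━━━━━━━━━━━━━━━━━
│S┃..........♣♣..###..........┃     
│ ┃.........♣♣................┃     
└─┃.............@♣♣.♣.........┃     
e ┃................♣♣.........┃     
e ┃...........................┃     
e ┗━━━━━━━━━━━━━━━━━━━━━━━━━━━┛     
e process manages data┃             
━━━━━━━━━━━━━━━━━━━━━━┛             
                                    


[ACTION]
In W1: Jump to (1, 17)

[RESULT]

                                    
         ┏━━━━━━━━━━━━━━━━━━━━━━━━━━
         ┃ MusicSequencer           
         ┠──────────────────────────
         ┃      ▼1234567890         
━━━━━━━━━┃  Kick█········██         
ialogModa┃ Snare··█···█····         
─────────┃  Bass██·········         
e system ┃  Clap··██··█····         
e ┏━━━━━━┃ HiHat██····█··█·         
  ┃ MapNa┃                          
┌─┠──────┃                          
│ ┃      ┗━━━━━━━━━━━━━━━━━━━━━━━━━━
│S┃            ...............┃     
│ ┃            ═══════════════┃     
└─┃            .@.............┃     
e ┃                           ┃     
e ┃                           ┃     
e ┗━━━━━━━━━━━━━━━━━━━━━━━━━━━┛     
e process manages data┃             
━━━━━━━━━━━━━━━━━━━━━━┛             
                                    


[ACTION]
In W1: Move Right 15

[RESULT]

                                    
         ┏━━━━━━━━━━━━━━━━━━━━━━━━━━
         ┃ MusicSequencer           
         ┠──────────────────────────
         ┃      ▼1234567890         
━━━━━━━━━┃  Kick█········██         
ialogModa┃ Snare··█···█····         
─────────┃  Bass██·········         
e system ┃  Clap··██··█····         
e ┏━━━━━━┃ HiHat██····█··█·         
  ┃ MapNa┃                          
┌─┠──────┃                          
│ ┃......┗━━━━━━━━━━━━━━━━━━━━━━━━━━
│S┃.............~~............┃     
│ ┃════════════════.══════....┃     
└─┃.............@~............┃     
e ┃                           ┃     
e ┃                           ┃     
e ┗━━━━━━━━━━━━━━━━━━━━━━━━━━━┛     
e process manages data┃             
━━━━━━━━━━━━━━━━━━━━━━┛             
                                    


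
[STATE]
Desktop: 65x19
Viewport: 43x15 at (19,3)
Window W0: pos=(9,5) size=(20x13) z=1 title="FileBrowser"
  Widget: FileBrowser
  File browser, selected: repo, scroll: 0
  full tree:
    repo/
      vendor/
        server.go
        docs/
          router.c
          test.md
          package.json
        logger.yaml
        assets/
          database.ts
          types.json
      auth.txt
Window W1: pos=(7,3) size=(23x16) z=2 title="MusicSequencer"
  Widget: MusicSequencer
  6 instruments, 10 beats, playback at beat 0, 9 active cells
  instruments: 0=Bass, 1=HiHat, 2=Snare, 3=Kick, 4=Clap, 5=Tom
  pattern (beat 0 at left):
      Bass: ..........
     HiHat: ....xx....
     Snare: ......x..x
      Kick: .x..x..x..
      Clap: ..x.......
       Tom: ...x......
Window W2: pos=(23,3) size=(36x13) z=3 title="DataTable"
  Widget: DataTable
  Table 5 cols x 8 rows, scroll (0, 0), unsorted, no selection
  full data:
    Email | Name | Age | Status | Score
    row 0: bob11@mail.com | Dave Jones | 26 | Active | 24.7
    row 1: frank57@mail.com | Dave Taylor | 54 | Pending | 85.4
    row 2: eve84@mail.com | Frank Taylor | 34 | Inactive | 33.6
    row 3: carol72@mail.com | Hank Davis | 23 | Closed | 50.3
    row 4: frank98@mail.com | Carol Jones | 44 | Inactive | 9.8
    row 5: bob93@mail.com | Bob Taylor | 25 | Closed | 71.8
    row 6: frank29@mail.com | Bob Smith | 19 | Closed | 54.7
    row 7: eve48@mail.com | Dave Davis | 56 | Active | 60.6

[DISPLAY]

━━━━┏━━━━━━━━━━━━━━━━━━━━━━━━━━━━━━━━━━┓   
ncer┃ DataTable                        ┃   
────┠──────────────────────────────────┨   
5678┃Email           │Name        │Age│┃   
····┃────────────────┼────────────┼───┼┃   
█···┃bob11@mail.com  │Dave Jones  │26 │┃   
·█··┃frank57@mail.com│Dave Taylor │54 │┃   
··█·┃eve84@mail.com  │Frank Taylor│34 │┃   
····┃carol72@mail.com│Hank Davis  │23 │┃   
····┃frank98@mail.com│Carol Jones │44 │┃   
    ┃bob93@mail.com  │Bob Taylor  │25 │┃   
    ┃frank29@mail.com│Bob Smith   │19 │┃   
    ┗━━━━━━━━━━━━━━━━━━━━━━━━━━━━━━━━━━┛   
          ┃                                
          ┃                                


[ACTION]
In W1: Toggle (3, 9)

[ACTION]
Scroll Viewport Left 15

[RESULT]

   ┏━━━━━━━━━━━━━━━┏━━━━━━━━━━━━━━━━━━━━━━━
   ┃ MusicSequencer┃ DataTable             
   ┠───────────────┠───────────────────────
   ┃      ▼12345678┃Email           │Name  
   ┃  Bass·········┃────────────────┼──────
   ┃ HiHat····██···┃bob11@mail.com  │Dave J
   ┃ Snare······█··┃frank57@mail.com│Dave T
   ┃  Kick·█··█··█·┃eve84@mail.com  │Frank 
   ┃  Clap··█······┃carol72@mail.com│Hank D
   ┃   Tom···█·····┃frank98@mail.com│Carol 
   ┃               ┃bob93@mail.com  │Bob Ta
   ┃               ┃frank29@mail.com│Bob Sm
   ┃               ┗━━━━━━━━━━━━━━━━━━━━━━━
   ┃                     ┃                 
   ┃                     ┃                 
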